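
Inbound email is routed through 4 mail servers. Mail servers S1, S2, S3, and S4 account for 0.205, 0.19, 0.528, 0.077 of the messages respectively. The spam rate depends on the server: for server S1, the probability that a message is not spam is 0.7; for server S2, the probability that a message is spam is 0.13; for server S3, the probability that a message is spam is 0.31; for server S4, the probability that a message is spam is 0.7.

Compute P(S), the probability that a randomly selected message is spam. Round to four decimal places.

0.3038

P(S|S1) = 1 − 0.7 = 0.3.
Summing over the partition,
P(S) = P(S|S1)·P(S1) + P(S|S2)·P(S2) + P(S|S3)·P(S3) + P(S|S4)·P(S4)
      = 0.3·0.205 + 0.13·0.19 + 0.31·0.528 + 0.7·0.077
      = 0.0615 + 0.0247 + 0.16368 + 0.0539 = 0.30378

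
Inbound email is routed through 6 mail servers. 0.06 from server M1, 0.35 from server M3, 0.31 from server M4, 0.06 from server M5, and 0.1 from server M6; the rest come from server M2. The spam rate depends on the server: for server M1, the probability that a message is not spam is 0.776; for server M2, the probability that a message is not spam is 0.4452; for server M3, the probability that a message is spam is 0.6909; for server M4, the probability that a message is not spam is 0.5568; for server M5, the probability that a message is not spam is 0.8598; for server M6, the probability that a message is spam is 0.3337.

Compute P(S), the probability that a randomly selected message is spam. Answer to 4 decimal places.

0.5010

P(M2) = 1 − (0.06 + 0.35 + 0.31 + 0.06 + 0.1) = 0.12.
P(S|M1) = 1 − 0.776 = 0.224.
P(S|M2) = 1 − 0.4452 = 0.5548.
P(S|M4) = 1 − 0.5568 = 0.4432.
P(S|M5) = 1 − 0.8598 = 0.1402.
P(S) = P(S|M1)·P(M1) + P(S|M2)·P(M2) + P(S|M3)·P(M3) + P(S|M4)·P(M4) + P(S|M5)·P(M5) + P(S|M6)·P(M6)
      = 0.224·0.06 + 0.5548·0.12 + 0.6909·0.35 + 0.4432·0.31 + 0.1402·0.06 + 0.3337·0.1
      = 0.01344 + 0.066576 + 0.241815 + 0.137392 + 0.008412 + 0.03337 = 0.501005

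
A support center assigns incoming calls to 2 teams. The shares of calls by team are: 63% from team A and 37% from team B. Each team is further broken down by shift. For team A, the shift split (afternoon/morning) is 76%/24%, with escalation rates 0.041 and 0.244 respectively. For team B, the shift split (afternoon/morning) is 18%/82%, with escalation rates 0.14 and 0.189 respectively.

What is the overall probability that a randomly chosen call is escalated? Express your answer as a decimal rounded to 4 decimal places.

0.1232

P(E|A) = 0.76·0.041 + 0.24·0.244 = 0.03116 + 0.05856 = 0.08972
P(E|B) = 0.18·0.14 + 0.82·0.189 = 0.0252 + 0.15498 = 0.18018
By total probability over the outer partition,
P(E) = 0.63·0.08972 + 0.37·0.18018
      = 0.0565236 + 0.0666666 = 0.1231902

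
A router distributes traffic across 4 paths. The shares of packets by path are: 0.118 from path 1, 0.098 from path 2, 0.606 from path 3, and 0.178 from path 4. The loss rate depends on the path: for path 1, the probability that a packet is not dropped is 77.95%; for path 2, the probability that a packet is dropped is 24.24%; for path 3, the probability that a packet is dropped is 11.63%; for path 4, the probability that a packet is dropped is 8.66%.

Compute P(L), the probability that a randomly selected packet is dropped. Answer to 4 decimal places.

P(L) ≈ 0.1357

P(L|1) = 1 − 0.7795 = 0.2205.
By the law of total probability,
P(L) = P(L|1)·P(1) + P(L|2)·P(2) + P(L|3)·P(3) + P(L|4)·P(4)
      = 0.2205·0.118 + 0.2424·0.098 + 0.1163·0.606 + 0.0866·0.178
      = 0.026019 + 0.0237552 + 0.0704778 + 0.0154148 = 0.1356668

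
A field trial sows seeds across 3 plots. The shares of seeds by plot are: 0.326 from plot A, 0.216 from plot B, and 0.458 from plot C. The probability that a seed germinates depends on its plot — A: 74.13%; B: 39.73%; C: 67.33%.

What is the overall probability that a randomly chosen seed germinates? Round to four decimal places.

0.6359

P(G) = P(G|A)·P(A) + P(G|B)·P(B) + P(G|C)·P(C)
      = 0.7413·0.326 + 0.3973·0.216 + 0.6733·0.458
      = 0.2416638 + 0.0858168 + 0.3083714 = 0.635852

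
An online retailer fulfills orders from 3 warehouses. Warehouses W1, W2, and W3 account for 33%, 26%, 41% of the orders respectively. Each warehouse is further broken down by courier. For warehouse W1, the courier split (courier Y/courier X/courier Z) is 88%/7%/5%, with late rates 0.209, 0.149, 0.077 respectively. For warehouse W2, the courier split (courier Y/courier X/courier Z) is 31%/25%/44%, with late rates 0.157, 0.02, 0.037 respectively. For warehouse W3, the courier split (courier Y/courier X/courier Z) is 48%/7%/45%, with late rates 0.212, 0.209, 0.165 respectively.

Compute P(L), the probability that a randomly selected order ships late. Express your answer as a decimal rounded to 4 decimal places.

P(L|W1) = 0.88·0.209 + 0.07·0.149 + 0.05·0.077 = 0.18392 + 0.01043 + 0.00385 = 0.1982
P(L|W2) = 0.31·0.157 + 0.25·0.02 + 0.44·0.037 = 0.04867 + 0.005 + 0.01628 = 0.06995
P(L|W3) = 0.48·0.212 + 0.07·0.209 + 0.45·0.165 = 0.10176 + 0.01463 + 0.07425 = 0.19064
Then overall,
P(L) = 0.33·0.1982 + 0.26·0.06995 + 0.41·0.19064
      = 0.065406 + 0.018187 + 0.0781624 = 0.1617554

P(L) ≈ 0.1618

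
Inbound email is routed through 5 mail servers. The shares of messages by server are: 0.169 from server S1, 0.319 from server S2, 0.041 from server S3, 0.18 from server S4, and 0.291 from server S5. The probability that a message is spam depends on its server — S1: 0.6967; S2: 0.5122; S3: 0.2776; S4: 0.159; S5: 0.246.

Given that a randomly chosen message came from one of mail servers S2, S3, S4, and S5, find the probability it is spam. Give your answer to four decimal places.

P(S|J) ≈ 0.3309

Let J = {S2, S3, S4, S5}.
P(J) = 0.319 + 0.041 + 0.18 + 0.291 = 0.831.
P(S ∩ J) = 0.5122·0.319 + 0.2776·0.041 + 0.159·0.18 + 0.246·0.291 = 0.1633918 + 0.0113816 + 0.02862 + 0.071586 = 0.2749794.
P(S | J) = 0.2749794 / 0.831 = 0.330902…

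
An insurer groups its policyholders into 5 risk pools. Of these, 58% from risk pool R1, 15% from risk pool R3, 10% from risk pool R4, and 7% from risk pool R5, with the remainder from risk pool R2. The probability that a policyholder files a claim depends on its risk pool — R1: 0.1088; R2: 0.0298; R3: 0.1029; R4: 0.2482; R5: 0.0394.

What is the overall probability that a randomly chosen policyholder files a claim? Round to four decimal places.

P(R2) = 1 − (0.58 + 0.15 + 0.1 + 0.07) = 0.1.
P(C) = P(C|R1)·P(R1) + P(C|R2)·P(R2) + P(C|R3)·P(R3) + P(C|R4)·P(R4) + P(C|R5)·P(R5)
      = 0.1088·0.58 + 0.0298·0.1 + 0.1029·0.15 + 0.2482·0.1 + 0.0394·0.07
      = 0.063104 + 0.00298 + 0.015435 + 0.02482 + 0.002758 = 0.109097

P(C) ≈ 0.1091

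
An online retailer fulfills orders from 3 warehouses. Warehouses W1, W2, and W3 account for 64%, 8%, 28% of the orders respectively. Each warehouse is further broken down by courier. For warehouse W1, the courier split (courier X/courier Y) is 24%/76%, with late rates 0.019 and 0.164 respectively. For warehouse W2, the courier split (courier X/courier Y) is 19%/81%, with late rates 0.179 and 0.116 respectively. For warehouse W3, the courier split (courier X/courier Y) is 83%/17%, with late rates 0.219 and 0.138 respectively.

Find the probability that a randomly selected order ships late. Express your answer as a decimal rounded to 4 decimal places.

P(L) ≈ 0.1504

P(L|W1) = 0.24·0.019 + 0.76·0.164 = 0.00456 + 0.12464 = 0.1292
P(L|W2) = 0.19·0.179 + 0.81·0.116 = 0.03401 + 0.09396 = 0.12797
P(L|W3) = 0.83·0.219 + 0.17·0.138 = 0.18177 + 0.02346 = 0.20523
Then overall,
P(L) = 0.64·0.1292 + 0.08·0.12797 + 0.28·0.20523
      = 0.082688 + 0.0102376 + 0.0574644 = 0.15039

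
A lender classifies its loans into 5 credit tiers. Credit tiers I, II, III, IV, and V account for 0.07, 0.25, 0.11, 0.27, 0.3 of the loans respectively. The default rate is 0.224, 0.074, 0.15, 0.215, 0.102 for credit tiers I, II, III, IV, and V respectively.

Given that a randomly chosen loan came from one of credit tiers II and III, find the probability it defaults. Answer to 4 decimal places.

Let S = {II, III}.
P(S) = 0.25 + 0.11 = 0.36.
P(D ∩ S) = 0.074·0.25 + 0.15·0.11 = 0.0185 + 0.0165 = 0.035.
P(D | S) = 0.035 / 0.36 = 0.097222…

P(D|S) ≈ 0.0972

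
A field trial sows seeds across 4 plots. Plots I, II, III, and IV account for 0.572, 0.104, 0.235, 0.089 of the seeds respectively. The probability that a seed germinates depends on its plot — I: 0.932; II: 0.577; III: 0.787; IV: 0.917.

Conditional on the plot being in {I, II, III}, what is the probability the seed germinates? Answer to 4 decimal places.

Let S = {I, II, III}.
P(S) = 0.572 + 0.104 + 0.235 = 0.911.
P(G ∩ S) = 0.932·0.572 + 0.577·0.104 + 0.787·0.235 = 0.533104 + 0.060008 + 0.184945 = 0.778057.
P(G | S) = 0.778057 / 0.911 = 0.854069…

P(G|S) ≈ 0.8541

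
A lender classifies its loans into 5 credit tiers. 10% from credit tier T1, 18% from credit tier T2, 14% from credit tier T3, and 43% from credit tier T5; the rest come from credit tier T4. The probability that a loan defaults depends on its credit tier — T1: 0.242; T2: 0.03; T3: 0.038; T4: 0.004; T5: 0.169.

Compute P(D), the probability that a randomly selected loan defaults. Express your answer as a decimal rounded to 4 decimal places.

0.1082

P(T4) = 1 − (0.1 + 0.18 + 0.14 + 0.43) = 0.15.
P(D) = P(D|T1)·P(T1) + P(D|T2)·P(T2) + P(D|T3)·P(T3) + P(D|T4)·P(T4) + P(D|T5)·P(T5)
      = 0.242·0.1 + 0.03·0.18 + 0.038·0.14 + 0.004·0.15 + 0.169·0.43
      = 0.0242 + 0.0054 + 0.00532 + 0.0006 + 0.07267 = 0.10819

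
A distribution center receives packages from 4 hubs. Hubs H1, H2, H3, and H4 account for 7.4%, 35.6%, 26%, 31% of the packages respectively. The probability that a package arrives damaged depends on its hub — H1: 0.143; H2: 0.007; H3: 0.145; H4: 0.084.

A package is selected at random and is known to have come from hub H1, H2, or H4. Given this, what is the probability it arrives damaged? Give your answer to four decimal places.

Let S = {H1, H2, H4}.
P(S) = 0.074 + 0.356 + 0.31 = 0.74.
P(D ∩ S) = 0.143·0.074 + 0.007·0.356 + 0.084·0.31 = 0.010582 + 0.002492 + 0.02604 = 0.039114.
P(D | S) = 0.039114 / 0.74 = 0.052857…

P(D|S) ≈ 0.0529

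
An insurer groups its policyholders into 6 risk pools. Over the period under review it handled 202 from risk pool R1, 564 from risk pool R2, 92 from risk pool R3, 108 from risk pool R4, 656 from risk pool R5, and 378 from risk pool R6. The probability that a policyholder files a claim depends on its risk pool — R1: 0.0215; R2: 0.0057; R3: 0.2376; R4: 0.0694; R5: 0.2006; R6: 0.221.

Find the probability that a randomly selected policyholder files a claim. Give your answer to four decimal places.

P(C) ≈ 0.1260

Total: 202 + 564 + 92 + 108 + 656 + 378 = 2000.
P(R1) = 202/2000 = 0.101. P(R2) = 564/2000 = 0.282. P(R3) = 92/2000 = 0.046. P(R4) = 108/2000 = 0.054. P(R5) = 656/2000 = 0.328. P(R6) = 378/2000 = 0.189.
P(C) = P(C|R1)·P(R1) + P(C|R2)·P(R2) + P(C|R3)·P(R3) + P(C|R4)·P(R4) + P(C|R5)·P(R5) + P(C|R6)·P(R6)
      = 0.0215·0.101 + 0.0057·0.282 + 0.2376·0.046 + 0.0694·0.054 + 0.2006·0.328 + 0.221·0.189
      = 0.0021715 + 0.0016074 + 0.0109296 + 0.0037476 + 0.0657968 + 0.041769 = 0.1260219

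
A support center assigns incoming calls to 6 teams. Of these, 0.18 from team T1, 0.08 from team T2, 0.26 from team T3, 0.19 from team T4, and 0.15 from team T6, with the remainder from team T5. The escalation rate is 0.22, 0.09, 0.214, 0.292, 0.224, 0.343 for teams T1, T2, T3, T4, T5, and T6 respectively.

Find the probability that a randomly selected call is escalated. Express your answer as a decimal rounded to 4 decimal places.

P(T5) = 1 − (0.18 + 0.08 + 0.26 + 0.19 + 0.15) = 0.14.
P(E) = P(E|T1)·P(T1) + P(E|T2)·P(T2) + P(E|T3)·P(T3) + P(E|T4)·P(T4) + P(E|T5)·P(T5) + P(E|T6)·P(T6)
      = 0.22·0.18 + 0.09·0.08 + 0.214·0.26 + 0.292·0.19 + 0.224·0.14 + 0.343·0.15
      = 0.0396 + 0.0072 + 0.05564 + 0.05548 + 0.03136 + 0.05145 = 0.24073

0.2407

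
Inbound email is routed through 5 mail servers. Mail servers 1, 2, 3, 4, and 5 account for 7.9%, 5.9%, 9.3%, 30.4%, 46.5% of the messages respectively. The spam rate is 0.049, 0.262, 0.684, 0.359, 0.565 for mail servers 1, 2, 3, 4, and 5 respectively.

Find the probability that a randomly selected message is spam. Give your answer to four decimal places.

0.4548

P(S) = P(S|1)·P(1) + P(S|2)·P(2) + P(S|3)·P(3) + P(S|4)·P(4) + P(S|5)·P(5)
      = 0.049·0.079 + 0.262·0.059 + 0.684·0.093 + 0.359·0.304 + 0.565·0.465
      = 0.003871 + 0.015458 + 0.063612 + 0.109136 + 0.262725 = 0.454802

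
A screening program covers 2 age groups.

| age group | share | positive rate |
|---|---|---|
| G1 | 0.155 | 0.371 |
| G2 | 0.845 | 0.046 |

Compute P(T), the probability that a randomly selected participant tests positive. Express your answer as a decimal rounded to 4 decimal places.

P(T) = P(T|G1)·P(G1) + P(T|G2)·P(G2)
      = 0.371·0.155 + 0.046·0.845
      = 0.057505 + 0.03887 = 0.096375

0.0964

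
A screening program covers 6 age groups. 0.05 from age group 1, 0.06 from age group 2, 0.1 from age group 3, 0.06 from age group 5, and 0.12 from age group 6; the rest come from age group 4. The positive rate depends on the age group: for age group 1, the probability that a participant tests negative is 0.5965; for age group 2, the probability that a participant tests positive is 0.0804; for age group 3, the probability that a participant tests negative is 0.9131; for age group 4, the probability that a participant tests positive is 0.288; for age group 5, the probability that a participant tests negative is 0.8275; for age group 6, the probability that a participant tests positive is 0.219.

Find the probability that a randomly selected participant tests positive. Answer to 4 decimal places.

P(4) = 1 − (0.05 + 0.06 + 0.1 + 0.06 + 0.12) = 0.61.
P(T|1) = 1 − 0.5965 = 0.4035.
P(T|3) = 1 − 0.9131 = 0.0869.
P(T|5) = 1 − 0.8275 = 0.1725.
By the law of total probability,
P(T) = P(T|1)·P(1) + P(T|2)·P(2) + P(T|3)·P(3) + P(T|4)·P(4) + P(T|5)·P(5) + P(T|6)·P(6)
      = 0.4035·0.05 + 0.0804·0.06 + 0.0869·0.1 + 0.288·0.61 + 0.1725·0.06 + 0.219·0.12
      = 0.020175 + 0.004824 + 0.00869 + 0.17568 + 0.01035 + 0.02628 = 0.245999

P(T) ≈ 0.2460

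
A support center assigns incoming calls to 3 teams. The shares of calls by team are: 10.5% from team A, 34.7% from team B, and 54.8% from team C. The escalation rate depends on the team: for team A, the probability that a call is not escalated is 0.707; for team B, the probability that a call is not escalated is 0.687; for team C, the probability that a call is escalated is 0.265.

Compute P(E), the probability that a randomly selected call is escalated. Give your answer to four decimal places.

0.2846

P(E|A) = 1 − 0.707 = 0.293.
P(E|B) = 1 − 0.687 = 0.313.
P(E) = P(E|A)·P(A) + P(E|B)·P(B) + P(E|C)·P(C)
      = 0.293·0.105 + 0.313·0.347 + 0.265·0.548
      = 0.030765 + 0.108611 + 0.14522 = 0.284596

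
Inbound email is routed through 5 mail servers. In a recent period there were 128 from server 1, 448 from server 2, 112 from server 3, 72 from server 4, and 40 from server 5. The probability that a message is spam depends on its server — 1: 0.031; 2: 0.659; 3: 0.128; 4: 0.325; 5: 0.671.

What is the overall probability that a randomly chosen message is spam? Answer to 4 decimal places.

0.4547

Total: 128 + 448 + 112 + 72 + 40 = 800.
P(1) = 128/800 = 0.16. P(2) = 448/800 = 0.56. P(3) = 112/800 = 0.14. P(4) = 72/800 = 0.09. P(5) = 40/800 = 0.05.
P(S) = P(S|1)·P(1) + P(S|2)·P(2) + P(S|3)·P(3) + P(S|4)·P(4) + P(S|5)·P(5)
      = 0.031·0.16 + 0.659·0.56 + 0.128·0.14 + 0.325·0.09 + 0.671·0.05
      = 0.00496 + 0.36904 + 0.01792 + 0.02925 + 0.03355 = 0.45472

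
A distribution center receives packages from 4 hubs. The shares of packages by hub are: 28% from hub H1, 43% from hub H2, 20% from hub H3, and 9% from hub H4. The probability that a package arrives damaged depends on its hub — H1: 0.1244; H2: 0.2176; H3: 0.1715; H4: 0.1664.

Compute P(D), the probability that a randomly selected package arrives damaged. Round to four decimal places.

P(D) = P(D|H1)·P(H1) + P(D|H2)·P(H2) + P(D|H3)·P(H3) + P(D|H4)·P(H4)
      = 0.1244·0.28 + 0.2176·0.43 + 0.1715·0.2 + 0.1664·0.09
      = 0.034832 + 0.093568 + 0.0343 + 0.014976 = 0.177676

0.1777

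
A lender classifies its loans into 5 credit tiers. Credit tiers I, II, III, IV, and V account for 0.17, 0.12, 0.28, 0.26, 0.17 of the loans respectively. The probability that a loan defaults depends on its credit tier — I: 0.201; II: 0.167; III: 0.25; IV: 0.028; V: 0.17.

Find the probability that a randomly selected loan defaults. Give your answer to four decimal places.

0.1604

P(D) = P(D|I)·P(I) + P(D|II)·P(II) + P(D|III)·P(III) + P(D|IV)·P(IV) + P(D|V)·P(V)
      = 0.201·0.17 + 0.167·0.12 + 0.25·0.28 + 0.028·0.26 + 0.17·0.17
      = 0.03417 + 0.02004 + 0.07 + 0.00728 + 0.0289 = 0.16039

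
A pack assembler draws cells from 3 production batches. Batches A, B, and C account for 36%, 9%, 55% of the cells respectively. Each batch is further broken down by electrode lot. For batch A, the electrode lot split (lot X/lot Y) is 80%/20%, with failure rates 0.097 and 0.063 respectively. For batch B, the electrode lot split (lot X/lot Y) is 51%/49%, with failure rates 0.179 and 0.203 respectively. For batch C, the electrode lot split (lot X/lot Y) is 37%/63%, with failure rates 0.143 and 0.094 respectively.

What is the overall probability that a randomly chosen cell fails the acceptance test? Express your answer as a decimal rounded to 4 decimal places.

P(F|A) = 0.8·0.097 + 0.2·0.063 = 0.0776 + 0.0126 = 0.0902
P(F|B) = 0.51·0.179 + 0.49·0.203 = 0.09129 + 0.09947 = 0.19076
P(F|C) = 0.37·0.143 + 0.63·0.094 = 0.05291 + 0.05922 = 0.11213
Then overall,
P(F) = 0.36·0.0902 + 0.09·0.19076 + 0.55·0.11213
      = 0.032472 + 0.0171684 + 0.0616715 = 0.1113119

P(F) ≈ 0.1113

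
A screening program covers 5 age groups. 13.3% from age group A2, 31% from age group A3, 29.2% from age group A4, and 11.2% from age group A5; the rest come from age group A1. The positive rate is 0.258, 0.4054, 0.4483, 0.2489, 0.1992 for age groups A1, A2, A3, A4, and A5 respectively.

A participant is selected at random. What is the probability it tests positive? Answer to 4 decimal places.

P(A1) = 1 − (0.133 + 0.31 + 0.292 + 0.112) = 0.153.
P(T) = P(T|A1)·P(A1) + P(T|A2)·P(A2) + P(T|A3)·P(A3) + P(T|A4)·P(A4) + P(T|A5)·P(A5)
      = 0.258·0.153 + 0.4054·0.133 + 0.4483·0.31 + 0.2489·0.292 + 0.1992·0.112
      = 0.039474 + 0.0539182 + 0.138973 + 0.0726788 + 0.0223104 = 0.3273544

0.3274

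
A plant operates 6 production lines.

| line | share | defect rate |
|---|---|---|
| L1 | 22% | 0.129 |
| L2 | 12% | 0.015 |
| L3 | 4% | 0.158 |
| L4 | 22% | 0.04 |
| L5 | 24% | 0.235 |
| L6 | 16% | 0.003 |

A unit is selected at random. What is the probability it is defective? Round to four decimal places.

P(D) ≈ 0.1022

P(D) = P(D|L1)·P(L1) + P(D|L2)·P(L2) + P(D|L3)·P(L3) + P(D|L4)·P(L4) + P(D|L5)·P(L5) + P(D|L6)·P(L6)
      = 0.129·0.22 + 0.015·0.12 + 0.158·0.04 + 0.04·0.22 + 0.235·0.24 + 0.003·0.16
      = 0.02838 + 0.0018 + 0.00632 + 0.0088 + 0.0564 + 0.00048 = 0.10218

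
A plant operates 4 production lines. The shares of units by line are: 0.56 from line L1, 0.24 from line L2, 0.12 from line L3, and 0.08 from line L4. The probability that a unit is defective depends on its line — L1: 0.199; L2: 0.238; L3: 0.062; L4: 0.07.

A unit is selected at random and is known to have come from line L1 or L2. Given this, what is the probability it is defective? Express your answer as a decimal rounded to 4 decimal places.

Let S = {L1, L2}.
P(S) = 0.56 + 0.24 = 0.8.
P(D ∩ S) = 0.199·0.56 + 0.238·0.24 = 0.11144 + 0.05712 = 0.16856.
P(D | S) = 0.16856 / 0.8 = 0.210700…

P(D|S) ≈ 0.2107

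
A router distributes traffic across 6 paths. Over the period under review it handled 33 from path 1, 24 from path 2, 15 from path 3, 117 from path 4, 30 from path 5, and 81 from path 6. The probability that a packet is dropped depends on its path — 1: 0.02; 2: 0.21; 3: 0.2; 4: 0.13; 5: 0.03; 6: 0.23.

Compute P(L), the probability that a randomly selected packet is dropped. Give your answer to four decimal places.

P(L) ≈ 0.1448

Total: 33 + 24 + 15 + 117 + 30 + 81 = 300.
P(1) = 33/300 = 0.11. P(2) = 24/300 = 0.08. P(3) = 15/300 = 0.05. P(4) = 117/300 = 0.39. P(5) = 30/300 = 0.1. P(6) = 81/300 = 0.27.
Using total probability over the partition,
P(L) = P(L|1)·P(1) + P(L|2)·P(2) + P(L|3)·P(3) + P(L|4)·P(4) + P(L|5)·P(5) + P(L|6)·P(6)
      = 0.02·0.11 + 0.21·0.08 + 0.2·0.05 + 0.13·0.39 + 0.03·0.1 + 0.23·0.27
      = 0.0022 + 0.0168 + 0.01 + 0.0507 + 0.003 + 0.0621 = 0.1448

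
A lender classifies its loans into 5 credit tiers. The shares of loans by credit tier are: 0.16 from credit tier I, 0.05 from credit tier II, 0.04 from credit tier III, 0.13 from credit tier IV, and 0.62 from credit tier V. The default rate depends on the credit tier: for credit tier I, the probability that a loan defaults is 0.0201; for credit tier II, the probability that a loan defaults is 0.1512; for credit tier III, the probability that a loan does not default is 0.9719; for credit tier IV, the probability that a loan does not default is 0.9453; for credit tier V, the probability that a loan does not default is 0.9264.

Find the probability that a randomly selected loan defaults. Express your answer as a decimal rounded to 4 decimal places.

0.0646

P(D|III) = 1 − 0.9719 = 0.0281.
P(D|IV) = 1 − 0.9453 = 0.0547.
P(D|V) = 1 − 0.9264 = 0.0736.
By the law of total probability,
P(D) = P(D|I)·P(I) + P(D|II)·P(II) + P(D|III)·P(III) + P(D|IV)·P(IV) + P(D|V)·P(V)
      = 0.0201·0.16 + 0.1512·0.05 + 0.0281·0.04 + 0.0547·0.13 + 0.0736·0.62
      = 0.003216 + 0.00756 + 0.001124 + 0.007111 + 0.045632 = 0.064643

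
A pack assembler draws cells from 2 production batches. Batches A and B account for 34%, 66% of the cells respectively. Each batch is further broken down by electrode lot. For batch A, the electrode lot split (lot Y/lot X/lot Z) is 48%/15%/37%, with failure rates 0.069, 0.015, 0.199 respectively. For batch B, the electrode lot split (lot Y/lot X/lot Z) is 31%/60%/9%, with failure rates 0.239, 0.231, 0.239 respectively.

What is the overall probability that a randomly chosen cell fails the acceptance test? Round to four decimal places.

P(F) ≈ 0.1916

P(F|A) = 0.48·0.069 + 0.15·0.015 + 0.37·0.199 = 0.03312 + 0.00225 + 0.07363 = 0.109
P(F|B) = 0.31·0.239 + 0.6·0.231 + 0.09·0.239 = 0.07409 + 0.1386 + 0.02151 = 0.2342
Then overall,
P(F) = 0.34·0.109 + 0.66·0.2342
      = 0.03706 + 0.154572 = 0.191632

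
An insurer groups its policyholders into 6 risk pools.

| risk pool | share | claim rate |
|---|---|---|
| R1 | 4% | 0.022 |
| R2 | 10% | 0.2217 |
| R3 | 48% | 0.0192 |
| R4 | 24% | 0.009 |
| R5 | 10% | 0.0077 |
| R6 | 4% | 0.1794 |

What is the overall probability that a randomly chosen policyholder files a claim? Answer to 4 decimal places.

Summing over the partition,
P(C) = P(C|R1)·P(R1) + P(C|R2)·P(R2) + P(C|R3)·P(R3) + P(C|R4)·P(R4) + P(C|R5)·P(R5) + P(C|R6)·P(R6)
      = 0.022·0.04 + 0.2217·0.1 + 0.0192·0.48 + 0.009·0.24 + 0.0077·0.1 + 0.1794·0.04
      = 0.00088 + 0.02217 + 0.009216 + 0.00216 + 0.00077 + 0.007176 = 0.042372

0.0424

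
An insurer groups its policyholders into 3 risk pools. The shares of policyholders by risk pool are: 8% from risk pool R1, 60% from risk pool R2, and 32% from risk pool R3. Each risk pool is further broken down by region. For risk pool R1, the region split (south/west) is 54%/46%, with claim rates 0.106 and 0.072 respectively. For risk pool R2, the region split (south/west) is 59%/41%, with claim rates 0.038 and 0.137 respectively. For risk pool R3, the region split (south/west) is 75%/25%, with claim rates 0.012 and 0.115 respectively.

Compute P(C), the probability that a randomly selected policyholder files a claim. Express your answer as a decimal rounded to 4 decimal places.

P(C|R1) = 0.54·0.106 + 0.46·0.072 = 0.05724 + 0.03312 = 0.09036
P(C|R2) = 0.59·0.038 + 0.41·0.137 = 0.02242 + 0.05617 = 0.07859
P(C|R3) = 0.75·0.012 + 0.25·0.115 = 0.009 + 0.02875 = 0.03775
Then overall,
P(C) = 0.08·0.09036 + 0.6·0.07859 + 0.32·0.03775
      = 0.0072288 + 0.047154 + 0.01208 = 0.0664628

0.0665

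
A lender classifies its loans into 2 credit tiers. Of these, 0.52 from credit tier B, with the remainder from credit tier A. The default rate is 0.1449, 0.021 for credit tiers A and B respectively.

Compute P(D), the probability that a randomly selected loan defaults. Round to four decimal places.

P(A) = 1 − (0.52) = 0.48.
By the law of total probability,
P(D) = P(D|A)·P(A) + P(D|B)·P(B)
      = 0.1449·0.48 + 0.021·0.52
      = 0.069552 + 0.01092 = 0.080472

0.0805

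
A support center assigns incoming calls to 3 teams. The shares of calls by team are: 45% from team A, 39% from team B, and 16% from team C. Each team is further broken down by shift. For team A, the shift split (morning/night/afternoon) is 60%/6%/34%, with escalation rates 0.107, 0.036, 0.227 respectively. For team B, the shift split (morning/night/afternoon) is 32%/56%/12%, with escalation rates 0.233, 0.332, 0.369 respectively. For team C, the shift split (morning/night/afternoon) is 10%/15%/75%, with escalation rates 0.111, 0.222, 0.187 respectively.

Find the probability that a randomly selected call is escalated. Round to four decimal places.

0.2130

P(E|A) = 0.6·0.107 + 0.06·0.036 + 0.34·0.227 = 0.0642 + 0.00216 + 0.07718 = 0.14354
P(E|B) = 0.32·0.233 + 0.56·0.332 + 0.12·0.369 = 0.07456 + 0.18592 + 0.04428 = 0.30476
P(E|C) = 0.1·0.111 + 0.15·0.222 + 0.75·0.187 = 0.0111 + 0.0333 + 0.14025 = 0.18465
By total probability over the outer partition,
P(E) = 0.45·0.14354 + 0.39·0.30476 + 0.16·0.18465
      = 0.064593 + 0.1188564 + 0.029544 = 0.2129934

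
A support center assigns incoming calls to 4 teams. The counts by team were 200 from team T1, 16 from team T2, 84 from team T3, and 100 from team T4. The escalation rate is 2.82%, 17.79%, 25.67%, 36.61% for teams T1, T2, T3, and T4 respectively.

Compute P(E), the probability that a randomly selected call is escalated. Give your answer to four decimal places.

Total: 200 + 16 + 84 + 100 = 400.
P(T1) = 200/400 = 0.5. P(T2) = 16/400 = 0.04. P(T3) = 84/400 = 0.21. P(T4) = 100/400 = 0.25.
By the law of total probability,
P(E) = P(E|T1)·P(T1) + P(E|T2)·P(T2) + P(E|T3)·P(T3) + P(E|T4)·P(T4)
      = 0.0282·0.5 + 0.1779·0.04 + 0.2567·0.21 + 0.3661·0.25
      = 0.0141 + 0.007116 + 0.053907 + 0.091525 = 0.166648

0.1666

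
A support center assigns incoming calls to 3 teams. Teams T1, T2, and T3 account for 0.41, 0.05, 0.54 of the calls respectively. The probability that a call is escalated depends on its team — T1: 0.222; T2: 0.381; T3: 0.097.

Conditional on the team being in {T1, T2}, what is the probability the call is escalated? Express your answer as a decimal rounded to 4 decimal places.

P(E|S) ≈ 0.2393

Let S = {T1, T2}.
P(S) = 0.41 + 0.05 = 0.46.
P(E ∩ S) = 0.222·0.41 + 0.381·0.05 = 0.09102 + 0.01905 = 0.11007.
P(E | S) = 0.11007 / 0.46 = 0.239283…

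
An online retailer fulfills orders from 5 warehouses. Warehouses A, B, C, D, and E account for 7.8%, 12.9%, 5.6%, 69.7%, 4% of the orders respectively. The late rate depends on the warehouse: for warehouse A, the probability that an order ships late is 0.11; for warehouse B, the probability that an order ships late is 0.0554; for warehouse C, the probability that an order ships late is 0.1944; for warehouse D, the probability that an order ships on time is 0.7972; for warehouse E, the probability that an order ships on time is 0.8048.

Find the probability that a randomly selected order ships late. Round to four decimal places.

P(L|D) = 1 − 0.7972 = 0.2028.
P(L|E) = 1 − 0.8048 = 0.1952.
By the law of total probability,
P(L) = P(L|A)·P(A) + P(L|B)·P(B) + P(L|C)·P(C) + P(L|D)·P(D) + P(L|E)·P(E)
      = 0.11·0.078 + 0.0554·0.129 + 0.1944·0.056 + 0.2028·0.697 + 0.1952·0.04
      = 0.00858 + 0.0071466 + 0.0108864 + 0.1413516 + 0.007808 = 0.1757726

P(L) ≈ 0.1758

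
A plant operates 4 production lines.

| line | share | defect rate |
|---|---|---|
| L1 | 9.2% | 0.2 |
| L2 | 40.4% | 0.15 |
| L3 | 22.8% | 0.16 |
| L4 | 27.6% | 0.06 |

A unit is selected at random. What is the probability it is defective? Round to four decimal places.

0.1320

By the law of total probability,
P(D) = P(D|L1)·P(L1) + P(D|L2)·P(L2) + P(D|L3)·P(L3) + P(D|L4)·P(L4)
      = 0.2·0.092 + 0.15·0.404 + 0.16·0.228 + 0.06·0.276
      = 0.0184 + 0.0606 + 0.03648 + 0.01656 = 0.13204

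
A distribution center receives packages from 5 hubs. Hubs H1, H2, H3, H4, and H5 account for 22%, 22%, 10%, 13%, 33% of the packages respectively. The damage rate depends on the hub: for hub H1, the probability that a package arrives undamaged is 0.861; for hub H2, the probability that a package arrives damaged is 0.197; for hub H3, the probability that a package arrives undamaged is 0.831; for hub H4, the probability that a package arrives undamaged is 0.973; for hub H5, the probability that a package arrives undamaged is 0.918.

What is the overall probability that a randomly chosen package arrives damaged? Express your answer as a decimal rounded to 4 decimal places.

P(D) ≈ 0.1214

P(D|H1) = 1 − 0.861 = 0.139.
P(D|H3) = 1 − 0.831 = 0.169.
P(D|H4) = 1 − 0.973 = 0.027.
P(D|H5) = 1 − 0.918 = 0.082.
P(D) = P(D|H1)·P(H1) + P(D|H2)·P(H2) + P(D|H3)·P(H3) + P(D|H4)·P(H4) + P(D|H5)·P(H5)
      = 0.139·0.22 + 0.197·0.22 + 0.169·0.1 + 0.027·0.13 + 0.082·0.33
      = 0.03058 + 0.04334 + 0.0169 + 0.00351 + 0.02706 = 0.12139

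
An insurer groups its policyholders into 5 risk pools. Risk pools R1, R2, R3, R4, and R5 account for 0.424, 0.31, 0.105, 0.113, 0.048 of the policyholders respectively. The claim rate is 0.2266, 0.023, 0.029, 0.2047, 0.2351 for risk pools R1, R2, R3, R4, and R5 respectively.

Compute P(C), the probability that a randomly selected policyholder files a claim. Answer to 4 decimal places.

0.1407

By the law of total probability,
P(C) = P(C|R1)·P(R1) + P(C|R2)·P(R2) + P(C|R3)·P(R3) + P(C|R4)·P(R4) + P(C|R5)·P(R5)
      = 0.2266·0.424 + 0.023·0.31 + 0.029·0.105 + 0.2047·0.113 + 0.2351·0.048
      = 0.0960784 + 0.00713 + 0.003045 + 0.0231311 + 0.0112848 = 0.1406693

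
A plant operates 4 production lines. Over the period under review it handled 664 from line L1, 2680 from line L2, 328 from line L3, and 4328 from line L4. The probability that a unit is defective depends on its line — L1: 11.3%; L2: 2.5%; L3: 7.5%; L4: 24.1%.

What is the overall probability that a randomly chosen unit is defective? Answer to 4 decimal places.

Total: 664 + 2680 + 328 + 4328 = 8000.
P(L1) = 664/8000 = 0.083. P(L2) = 2680/8000 = 0.335. P(L3) = 328/8000 = 0.041. P(L4) = 4328/8000 = 0.541.
P(D) = P(D|L1)·P(L1) + P(D|L2)·P(L2) + P(D|L3)·P(L3) + P(D|L4)·P(L4)
      = 0.113·0.083 + 0.025·0.335 + 0.075·0.041 + 0.241·0.541
      = 0.009379 + 0.008375 + 0.003075 + 0.130381 = 0.15121

0.1512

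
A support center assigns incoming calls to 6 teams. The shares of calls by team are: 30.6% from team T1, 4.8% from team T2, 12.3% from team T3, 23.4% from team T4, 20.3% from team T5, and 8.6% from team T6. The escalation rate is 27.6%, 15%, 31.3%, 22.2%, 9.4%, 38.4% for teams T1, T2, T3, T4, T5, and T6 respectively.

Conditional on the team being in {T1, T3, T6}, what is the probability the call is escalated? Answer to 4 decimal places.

P(E|S) ≈ 0.3029

Let S = {T1, T3, T6}.
P(S) = 0.306 + 0.123 + 0.086 = 0.515.
P(E ∩ S) = 0.276·0.306 + 0.313·0.123 + 0.384·0.086 = 0.084456 + 0.038499 + 0.033024 = 0.155979.
P(E | S) = 0.155979 / 0.515 = 0.302872…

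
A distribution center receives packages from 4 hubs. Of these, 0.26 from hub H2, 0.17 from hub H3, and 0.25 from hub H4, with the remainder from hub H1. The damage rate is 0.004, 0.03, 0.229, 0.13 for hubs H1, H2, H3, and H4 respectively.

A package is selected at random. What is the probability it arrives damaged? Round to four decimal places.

P(H1) = 1 − (0.26 + 0.17 + 0.25) = 0.32.
Summing over the partition,
P(D) = P(D|H1)·P(H1) + P(D|H2)·P(H2) + P(D|H3)·P(H3) + P(D|H4)·P(H4)
      = 0.004·0.32 + 0.03·0.26 + 0.229·0.17 + 0.13·0.25
      = 0.00128 + 0.0078 + 0.03893 + 0.0325 = 0.08051

P(D) ≈ 0.0805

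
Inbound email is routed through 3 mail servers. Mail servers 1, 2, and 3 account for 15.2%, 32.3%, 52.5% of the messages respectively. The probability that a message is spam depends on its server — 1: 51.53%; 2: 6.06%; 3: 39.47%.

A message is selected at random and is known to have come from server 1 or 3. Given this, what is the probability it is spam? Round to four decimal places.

0.4218

Let J = {1, 3}.
P(J) = 0.152 + 0.525 = 0.677.
P(S ∩ J) = 0.5153·0.152 + 0.3947·0.525 = 0.0783256 + 0.2072175 = 0.2855431.
P(S | J) = 0.2855431 / 0.677 = 0.421777…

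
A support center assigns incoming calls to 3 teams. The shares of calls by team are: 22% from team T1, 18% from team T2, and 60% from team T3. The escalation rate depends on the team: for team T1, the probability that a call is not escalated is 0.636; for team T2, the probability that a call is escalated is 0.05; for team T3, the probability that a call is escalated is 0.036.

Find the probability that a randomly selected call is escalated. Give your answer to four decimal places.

P(E) ≈ 0.1107

P(E|T1) = 1 − 0.636 = 0.364.
By the law of total probability,
P(E) = P(E|T1)·P(T1) + P(E|T2)·P(T2) + P(E|T3)·P(T3)
      = 0.364·0.22 + 0.05·0.18 + 0.036·0.6
      = 0.08008 + 0.009 + 0.0216 = 0.11068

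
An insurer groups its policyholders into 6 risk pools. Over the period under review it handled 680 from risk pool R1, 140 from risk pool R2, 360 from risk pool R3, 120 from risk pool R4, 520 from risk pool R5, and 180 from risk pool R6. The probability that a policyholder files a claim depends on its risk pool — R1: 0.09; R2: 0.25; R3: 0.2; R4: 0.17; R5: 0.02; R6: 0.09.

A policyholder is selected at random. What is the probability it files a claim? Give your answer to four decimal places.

Total: 680 + 140 + 360 + 120 + 520 + 180 = 2000.
P(R1) = 680/2000 = 0.34. P(R2) = 140/2000 = 0.07. P(R3) = 360/2000 = 0.18. P(R4) = 120/2000 = 0.06. P(R5) = 520/2000 = 0.26. P(R6) = 180/2000 = 0.09.
By the law of total probability,
P(C) = P(C|R1)·P(R1) + P(C|R2)·P(R2) + P(C|R3)·P(R3) + P(C|R4)·P(R4) + P(C|R5)·P(R5) + P(C|R6)·P(R6)
      = 0.09·0.34 + 0.25·0.07 + 0.2·0.18 + 0.17·0.06 + 0.02·0.26 + 0.09·0.09
      = 0.0306 + 0.0175 + 0.036 + 0.0102 + 0.0052 + 0.0081 = 0.1076

0.1076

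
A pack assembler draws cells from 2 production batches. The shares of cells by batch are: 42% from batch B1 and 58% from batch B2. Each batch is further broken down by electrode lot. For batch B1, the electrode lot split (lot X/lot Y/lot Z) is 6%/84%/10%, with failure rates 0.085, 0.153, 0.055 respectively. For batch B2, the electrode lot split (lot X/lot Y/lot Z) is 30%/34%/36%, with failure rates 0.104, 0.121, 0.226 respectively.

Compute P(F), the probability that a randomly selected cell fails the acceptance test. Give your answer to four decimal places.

P(F|B1) = 0.06·0.085 + 0.84·0.153 + 0.1·0.055 = 0.0051 + 0.12852 + 0.0055 = 0.13912
P(F|B2) = 0.3·0.104 + 0.34·0.121 + 0.36·0.226 = 0.0312 + 0.04114 + 0.08136 = 0.1537
Then overall,
P(F) = 0.42·0.13912 + 0.58·0.1537
      = 0.0584304 + 0.089146 = 0.1475764

0.1476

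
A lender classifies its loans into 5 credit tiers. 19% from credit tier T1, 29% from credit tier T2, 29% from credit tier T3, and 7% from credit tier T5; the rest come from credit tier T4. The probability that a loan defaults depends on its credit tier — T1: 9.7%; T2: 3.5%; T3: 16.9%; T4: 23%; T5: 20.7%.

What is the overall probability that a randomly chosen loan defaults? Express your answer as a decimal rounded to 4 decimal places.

P(T4) = 1 − (0.19 + 0.29 + 0.29 + 0.07) = 0.16.
Summing over the partition,
P(D) = P(D|T1)·P(T1) + P(D|T2)·P(T2) + P(D|T3)·P(T3) + P(D|T4)·P(T4) + P(D|T5)·P(T5)
      = 0.097·0.19 + 0.035·0.29 + 0.169·0.29 + 0.23·0.16 + 0.207·0.07
      = 0.01843 + 0.01015 + 0.04901 + 0.0368 + 0.01449 = 0.12888

0.1289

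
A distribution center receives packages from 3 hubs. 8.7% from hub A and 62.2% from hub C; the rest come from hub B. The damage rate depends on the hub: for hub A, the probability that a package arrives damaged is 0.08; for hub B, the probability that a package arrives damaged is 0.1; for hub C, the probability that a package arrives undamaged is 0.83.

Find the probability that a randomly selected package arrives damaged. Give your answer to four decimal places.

P(D) ≈ 0.1418

P(B) = 1 − (0.087 + 0.622) = 0.291.
P(D|C) = 1 − 0.83 = 0.17.
By the law of total probability,
P(D) = P(D|A)·P(A) + P(D|B)·P(B) + P(D|C)·P(C)
      = 0.08·0.087 + 0.1·0.291 + 0.17·0.622
      = 0.00696 + 0.0291 + 0.10574 = 0.1418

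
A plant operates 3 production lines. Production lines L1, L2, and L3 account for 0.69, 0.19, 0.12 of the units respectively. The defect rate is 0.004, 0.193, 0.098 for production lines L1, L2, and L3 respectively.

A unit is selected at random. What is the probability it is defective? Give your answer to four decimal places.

By the law of total probability,
P(D) = P(D|L1)·P(L1) + P(D|L2)·P(L2) + P(D|L3)·P(L3)
      = 0.004·0.69 + 0.193·0.19 + 0.098·0.12
      = 0.00276 + 0.03667 + 0.01176 = 0.05119

P(D) ≈ 0.0512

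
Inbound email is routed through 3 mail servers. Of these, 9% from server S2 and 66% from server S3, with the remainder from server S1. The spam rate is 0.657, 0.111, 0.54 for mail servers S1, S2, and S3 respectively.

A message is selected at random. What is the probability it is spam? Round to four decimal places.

P(S1) = 1 − (0.09 + 0.66) = 0.25.
P(S) = P(S|S1)·P(S1) + P(S|S2)·P(S2) + P(S|S3)·P(S3)
      = 0.657·0.25 + 0.111·0.09 + 0.54·0.66
      = 0.16425 + 0.00999 + 0.3564 = 0.53064

0.5306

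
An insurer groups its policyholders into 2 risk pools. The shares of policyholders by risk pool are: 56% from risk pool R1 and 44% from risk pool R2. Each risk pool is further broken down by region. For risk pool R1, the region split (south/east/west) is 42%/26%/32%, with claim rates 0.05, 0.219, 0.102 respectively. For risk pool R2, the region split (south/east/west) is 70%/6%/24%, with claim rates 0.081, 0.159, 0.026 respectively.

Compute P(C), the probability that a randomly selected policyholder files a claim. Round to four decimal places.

P(C) ≈ 0.0938

P(C|R1) = 0.42·0.05 + 0.26·0.219 + 0.32·0.102 = 0.021 + 0.05694 + 0.03264 = 0.11058
P(C|R2) = 0.7·0.081 + 0.06·0.159 + 0.24·0.026 = 0.0567 + 0.00954 + 0.00624 = 0.07248
Then overall,
P(C) = 0.56·0.11058 + 0.44·0.07248
      = 0.0619248 + 0.0318912 = 0.093816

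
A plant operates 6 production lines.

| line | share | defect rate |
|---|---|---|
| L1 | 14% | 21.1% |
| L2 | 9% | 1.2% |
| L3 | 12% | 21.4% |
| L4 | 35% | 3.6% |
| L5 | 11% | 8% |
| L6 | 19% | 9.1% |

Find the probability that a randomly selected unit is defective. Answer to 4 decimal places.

Using total probability over the partition,
P(D) = P(D|L1)·P(L1) + P(D|L2)·P(L2) + P(D|L3)·P(L3) + P(D|L4)·P(L4) + P(D|L5)·P(L5) + P(D|L6)·P(L6)
      = 0.211·0.14 + 0.012·0.09 + 0.214·0.12 + 0.036·0.35 + 0.08·0.11 + 0.091·0.19
      = 0.02954 + 0.00108 + 0.02568 + 0.0126 + 0.0088 + 0.01729 = 0.09499

0.0950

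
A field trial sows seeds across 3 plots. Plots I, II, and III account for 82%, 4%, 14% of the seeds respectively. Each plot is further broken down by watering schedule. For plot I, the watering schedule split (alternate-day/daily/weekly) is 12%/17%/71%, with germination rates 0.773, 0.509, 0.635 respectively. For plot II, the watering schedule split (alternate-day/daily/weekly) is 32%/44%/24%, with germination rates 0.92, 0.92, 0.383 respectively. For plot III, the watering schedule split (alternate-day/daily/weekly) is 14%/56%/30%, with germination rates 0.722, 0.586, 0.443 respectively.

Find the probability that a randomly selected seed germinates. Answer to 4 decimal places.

P(G) ≈ 0.6271

P(G|I) = 0.12·0.773 + 0.17·0.509 + 0.71·0.635 = 0.09276 + 0.08653 + 0.45085 = 0.63014
P(G|II) = 0.32·0.92 + 0.44·0.92 + 0.24·0.383 = 0.2944 + 0.4048 + 0.09192 = 0.79112
P(G|III) = 0.14·0.722 + 0.56·0.586 + 0.3·0.443 = 0.10108 + 0.32816 + 0.1329 = 0.56214
Then overall,
P(G) = 0.82·0.63014 + 0.04·0.79112 + 0.14·0.56214
      = 0.5167148 + 0.0316448 + 0.0786996 = 0.6270592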